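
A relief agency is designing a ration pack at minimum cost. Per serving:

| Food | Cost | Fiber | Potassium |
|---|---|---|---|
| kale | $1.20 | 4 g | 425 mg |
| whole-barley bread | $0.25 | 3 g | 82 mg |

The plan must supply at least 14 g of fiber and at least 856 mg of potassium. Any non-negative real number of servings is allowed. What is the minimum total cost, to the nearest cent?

kale only: max(14/4, 856/425) = 3.5 servings → $4.20.
whole-barley bread only: max(14/3, 856/82) = 10.44 servings → $2.61.
kale + whole-barley bread with both tight: 1.499 servings and 2.667 servings → $2.47.
Cheapest feasible corner: $2.47.

$2.47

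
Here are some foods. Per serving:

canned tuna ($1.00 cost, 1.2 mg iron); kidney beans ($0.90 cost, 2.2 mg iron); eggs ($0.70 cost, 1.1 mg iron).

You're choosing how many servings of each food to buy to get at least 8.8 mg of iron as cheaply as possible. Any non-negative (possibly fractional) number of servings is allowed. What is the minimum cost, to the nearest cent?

Cost per mg of iron: kidney beans $0.4091, eggs $0.6364, canned tuna $0.8333.
With no serving limits, use only kidney beans: 8.8 mg / 2.2 mg = 4 servings × $0.90 = $3.60.

$3.60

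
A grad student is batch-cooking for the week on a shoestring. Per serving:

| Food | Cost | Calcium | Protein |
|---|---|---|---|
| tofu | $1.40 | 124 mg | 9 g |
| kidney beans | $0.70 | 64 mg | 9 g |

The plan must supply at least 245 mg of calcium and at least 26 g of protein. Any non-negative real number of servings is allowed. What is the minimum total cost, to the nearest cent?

$2.68

For a min-cost LP with two ≥-constraints, a basic feasible solution has at most two positive variables.
tofu only: max(245/124, 26/9) = 2.889 servings → $4.04.
kidney beans only: max(245/64, 26/9) = 3.828 servings → $2.68.
tofu + kidney beans with both tight: 1.002 servings and 1.887 servings → $2.72.
Cheapest feasible corner: $2.68.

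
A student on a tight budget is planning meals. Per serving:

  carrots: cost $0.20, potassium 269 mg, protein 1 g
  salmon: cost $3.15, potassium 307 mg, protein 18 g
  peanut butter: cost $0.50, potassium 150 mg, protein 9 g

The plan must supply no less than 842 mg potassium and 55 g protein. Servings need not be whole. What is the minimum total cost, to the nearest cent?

An LP optimum is at a vertex; with two nutrient constraints at most two foods are used. Check each candidate.
carrots only: max(842/269, 55/1) = 55 servings → $11.00.
salmon only: max(842/307, 55/18) = 3.056 servings → $9.62.
peanut butter only: max(842/150, 55/9) = 6.111 servings → $3.06.
carrots + salmon: intersection lies outside the first quadrant.
carrots + peanut butter: intersection lies outside the first quadrant.
salmon + peanut butter: intersection lies outside the first quadrant.
So the least-cost plan costs $3.06.

$3.06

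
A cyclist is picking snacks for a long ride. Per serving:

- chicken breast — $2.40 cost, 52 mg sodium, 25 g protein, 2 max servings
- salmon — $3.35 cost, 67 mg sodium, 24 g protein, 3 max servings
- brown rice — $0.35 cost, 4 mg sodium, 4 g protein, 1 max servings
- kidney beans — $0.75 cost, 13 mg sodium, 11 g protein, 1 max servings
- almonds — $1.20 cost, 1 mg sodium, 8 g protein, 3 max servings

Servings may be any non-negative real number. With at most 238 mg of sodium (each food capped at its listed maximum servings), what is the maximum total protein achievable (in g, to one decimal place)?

Protein per mg sodium: almonds 8, brown rice 1, kidney beans 0.8462, chicken breast 0.4808, salmon 0.3582.
Take 3 servings of almonds: uses 3 mg sodium, +24.0 g protein (running total 24.0 g).
Take 1 serving of brown rice: uses 4 mg sodium, +4.0 g protein (running total 28.0 g).
Take 1 serving of kidney beans: uses 13 mg sodium, +11.0 g protein (running total 39.0 g).
Take 2 servings of chicken breast: uses 104 mg sodium, +50.0 g protein (running total 89.0 g).
Take 1.701 servings of salmon: uses 114 mg sodium, +40.8 g protein (running total 129.8 g).
Filling greedily by protein-per-mg sodium is optimal for one linear limit, giving 129.8 g.

129.8 g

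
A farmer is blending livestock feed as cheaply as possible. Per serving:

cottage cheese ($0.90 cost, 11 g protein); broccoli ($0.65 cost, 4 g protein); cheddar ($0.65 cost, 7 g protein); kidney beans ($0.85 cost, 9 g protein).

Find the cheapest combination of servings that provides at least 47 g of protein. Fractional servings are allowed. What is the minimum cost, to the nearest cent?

Cost per g of protein: cottage cheese $0.0818, cheddar $0.0929, kidney beans $0.0944, broccoli $0.1625.
With no serving limits, use only cottage cheese: 47 g / 11 g = 4.273 servings × $0.90 = $3.85.

$3.85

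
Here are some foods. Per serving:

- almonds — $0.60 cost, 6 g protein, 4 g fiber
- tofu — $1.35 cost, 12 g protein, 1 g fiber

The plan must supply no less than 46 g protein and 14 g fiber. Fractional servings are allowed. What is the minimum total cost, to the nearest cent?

$4.60

Minimising a linear cost over {protein ≥ 46, fiber ≥ 14, servings ≥ 0} — the optimum is at a vertex, using one or two foods.
almonds only: max(46/6, 14/4) = 7.667 servings → $4.60.
tofu only: max(46/12, 14/1) = 14 servings → $18.90.
almonds + tofu with both tight: 2.905 servings and 2.381 servings → $4.96.
Cheapest feasible corner: $4.60.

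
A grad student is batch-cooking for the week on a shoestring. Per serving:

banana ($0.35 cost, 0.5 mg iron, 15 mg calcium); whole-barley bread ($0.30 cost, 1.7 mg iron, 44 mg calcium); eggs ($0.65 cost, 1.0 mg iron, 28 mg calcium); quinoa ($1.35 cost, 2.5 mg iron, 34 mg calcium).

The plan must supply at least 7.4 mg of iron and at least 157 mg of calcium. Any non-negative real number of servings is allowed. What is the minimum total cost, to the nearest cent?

Check every corner: each single food scaled to meet both minima, and each pair solved so both constraints bind.
banana only: max(7.4/0.5, 157/15) = 14.8 servings → $5.18.
whole-barley bread only: max(7.4/1.7, 157/44) = 4.353 servings → $1.31.
eggs only: max(7.4/1.0, 157/28) = 7.4 servings → $4.81.
quinoa only: max(7.4/2.5, 157/34) = 4.618 servings → $6.23.
banana + whole-barley bread: the both-tight solution has a negative serving — not a feasible corner.
banana + eggs: intersection lies outside the first quadrant.
banana + quinoa with both tight: 6.873 servings and 1.585 servings → $4.55.
whole-barley bread + eggs: intersection lies outside the first quadrant.
whole-barley bread + quinoa with both tight: 2.699 servings and 1.125 servings → $2.33.
eggs + quinoa with both tight: 3.914 servings and 1.394 servings → $4.43.
The minimum over all feasible corners is $1.31.

$1.31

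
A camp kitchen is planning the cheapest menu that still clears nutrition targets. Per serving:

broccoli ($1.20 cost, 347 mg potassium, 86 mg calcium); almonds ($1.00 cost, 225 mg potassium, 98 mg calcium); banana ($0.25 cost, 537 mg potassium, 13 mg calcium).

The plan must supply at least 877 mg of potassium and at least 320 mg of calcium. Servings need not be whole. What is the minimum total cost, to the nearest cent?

At the optimum either one food covers both requirements or two foods hit both targets exactly; no other combination can be cheaper.
broccoli only: max(877/347, 320/86) = 3.721 servings → $4.47.
almonds only: max(877/225, 320/98) = 3.898 servings → $3.90.
banana only: max(877/537, 320/13) = 24.62 servings → $6.15.
broccoli + almonds with both tight: 0.9516 servings and 2.43 servings → $3.57.
broccoli + banana with both targets exact would need a negative amount; discard.
almonds + banana with both tight: 3.228 servings and 0.2806 servings → $3.30.
So the least-cost plan costs $3.30.

$3.30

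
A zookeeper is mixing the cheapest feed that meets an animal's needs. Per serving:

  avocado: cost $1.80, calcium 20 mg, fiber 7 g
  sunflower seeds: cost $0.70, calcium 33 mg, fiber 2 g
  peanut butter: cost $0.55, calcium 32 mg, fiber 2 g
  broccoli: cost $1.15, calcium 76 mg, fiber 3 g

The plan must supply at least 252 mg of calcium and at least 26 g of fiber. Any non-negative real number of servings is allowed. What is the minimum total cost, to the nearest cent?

At the optimum either one food covers both requirements or two foods hit both targets exactly; no other combination can be cheaper.
avocado only: max(252/20, 26/7) = 12.6 servings → $22.68.
sunflower seeds only: max(252/33, 26/2) = 13 servings → $9.10.
peanut butter only: max(252/32, 26/2) = 13 servings → $7.15.
broccoli only: max(252/76, 26/3) = 8.667 servings → $9.97.
avocado + sunflower seeds with both tight: 1.853 servings and 6.513 servings → $7.90.
avocado + peanut butter with both tight: 1.783 servings and 6.761 servings → $6.93.
avocado + broccoli with both tight: 2.585 servings and 2.636 servings → $7.68.
sunflower seeds + peanut butter with both targets exact would need a negative amount; discard.
sunflower seeds + broccoli with both targets exact would need a negative amount; discard.
peanut butter + broccoli with both targets exact would need a negative amount; discard.
The minimum over all feasible corners is $6.93.

$6.93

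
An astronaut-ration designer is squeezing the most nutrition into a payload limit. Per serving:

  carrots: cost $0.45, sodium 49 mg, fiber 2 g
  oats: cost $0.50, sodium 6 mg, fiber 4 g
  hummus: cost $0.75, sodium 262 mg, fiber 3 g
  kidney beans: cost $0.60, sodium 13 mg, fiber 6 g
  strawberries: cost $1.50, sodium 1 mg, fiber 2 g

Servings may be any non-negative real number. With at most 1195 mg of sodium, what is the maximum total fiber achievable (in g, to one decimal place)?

2390.0 g

Fiber per mg sodium: strawberries 2, oats 0.6667, kidney beans 0.4615, carrots 0.04082, hummus 0.01145.
With no serving limits, spend the whole sodium allowance on strawberries: 1195 mg / 1 mg × 2 g = 2390.0 g.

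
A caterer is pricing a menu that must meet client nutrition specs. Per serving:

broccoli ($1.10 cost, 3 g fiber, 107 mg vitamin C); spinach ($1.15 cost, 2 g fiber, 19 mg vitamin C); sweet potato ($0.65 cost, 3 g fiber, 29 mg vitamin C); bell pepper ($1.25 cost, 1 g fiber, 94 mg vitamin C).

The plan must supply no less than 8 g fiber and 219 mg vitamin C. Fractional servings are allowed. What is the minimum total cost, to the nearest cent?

$2.55

broccoli only: max(8/3, 219/107) = 2.667 servings → $2.93.
spinach only: max(8/2, 219/19) = 11.53 servings → $13.26.
sweet potato only: max(8/3, 219/29) = 7.552 servings → $4.91.
bell pepper only: max(8/1, 219/94) = 8 servings → $10.00.
broccoli + spinach with both tight: 1.822 servings and 1.268 servings → $3.46.
broccoli + sweet potato with both tight: 1.816 servings and 0.8504 servings → $2.55.
broccoli + bell pepper: intersection lies outside the first quadrant.
spinach + sweet potato with both targets exact would need a negative amount; discard.
spinach + bell pepper with both tight: 3.154 servings and 1.692 servings → $5.74.
sweet potato + bell pepper with both tight: 2.107 servings and 1.68 servings → $3.47.
Cheapest feasible corner: $2.55.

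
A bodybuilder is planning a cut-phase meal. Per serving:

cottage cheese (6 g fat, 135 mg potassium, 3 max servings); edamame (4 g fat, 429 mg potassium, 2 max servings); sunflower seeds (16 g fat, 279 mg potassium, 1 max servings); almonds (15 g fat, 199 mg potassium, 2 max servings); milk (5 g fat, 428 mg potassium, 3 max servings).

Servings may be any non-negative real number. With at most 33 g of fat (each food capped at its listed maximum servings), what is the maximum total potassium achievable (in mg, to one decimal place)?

2367.0 mg

Potassium per g fat: edamame 107.2, milk 85.6, cottage cheese 22.5, sunflower seeds 17.44, almonds 13.27.
Take 2 servings of edamame: uses 8 g fat, +858.0 mg potassium (running total 858.0 mg).
Take 3 servings of milk: uses 15 g fat, +1284.0 mg potassium (running total 2142.0 mg).
Take 1.667 servings of cottage cheese: uses 10 g fat, +225.0 mg potassium (running total 2367.0 mg).
Greedy by best ratio exhausts the fat allowance optimally: 2367.0 mg.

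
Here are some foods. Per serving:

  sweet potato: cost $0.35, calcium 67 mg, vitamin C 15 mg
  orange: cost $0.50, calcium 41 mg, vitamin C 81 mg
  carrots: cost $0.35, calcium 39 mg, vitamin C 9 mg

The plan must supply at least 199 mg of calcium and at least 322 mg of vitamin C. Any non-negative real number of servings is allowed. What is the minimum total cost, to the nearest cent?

Check every corner: each single food scaled to meet both minima, and each pair solved so both constraints bind.
sweet potato only: max(199/67, 322/15) = 21.47 servings → $7.51.
orange only: max(199/41, 322/81) = 4.854 servings → $2.43.
carrots only: max(199/39, 322/9) = 35.78 servings → $12.52.
sweet potato + orange with both tight: 0.6062 servings and 3.863 servings → $2.14.
sweet potato + carrots: intersection lies outside the first quadrant.
orange + carrots with both tight: 3.859 servings and 1.046 servings → $2.30.
So the least-cost plan costs $2.14.

$2.14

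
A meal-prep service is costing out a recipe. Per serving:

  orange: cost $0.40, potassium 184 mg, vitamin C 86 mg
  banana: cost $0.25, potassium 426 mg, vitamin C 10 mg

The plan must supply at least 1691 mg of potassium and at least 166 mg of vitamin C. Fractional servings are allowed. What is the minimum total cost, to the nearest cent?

Minimising a linear cost over {potassium ≥ 1691, vitamin C ≥ 166, servings ≥ 0} — the optimum is at a vertex, using one or two foods.
orange only: max(1691/184, 166/86) = 9.19 servings → $3.68.
banana only: max(1691/426, 166/10) = 16.6 servings → $4.15.
orange + banana with both tight: 1.546 servings and 3.302 servings → $1.44.
Cheapest feasible corner: $1.44.

$1.44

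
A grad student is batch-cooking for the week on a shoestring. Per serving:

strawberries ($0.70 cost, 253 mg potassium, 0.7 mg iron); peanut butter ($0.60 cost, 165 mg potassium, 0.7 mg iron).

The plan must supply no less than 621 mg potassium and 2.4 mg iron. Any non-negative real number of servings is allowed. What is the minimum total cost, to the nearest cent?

$2.12

Two binding constraints pin down two serving amounts, so the optimal mix uses at most two foods. The candidates are each food alone (scaled to the tighter of potassium/iron) and each pair with both constraints tight.
strawberries only: max(621/253, 2.4/0.7) = 3.429 servings → $2.40.
peanut butter only: max(621/165, 2.4/0.7) = 3.764 servings → $2.26.
strawberries + peanut butter with both tight: 0.6282 servings and 2.8 servings → $2.12.
Cheapest feasible corner: $2.12.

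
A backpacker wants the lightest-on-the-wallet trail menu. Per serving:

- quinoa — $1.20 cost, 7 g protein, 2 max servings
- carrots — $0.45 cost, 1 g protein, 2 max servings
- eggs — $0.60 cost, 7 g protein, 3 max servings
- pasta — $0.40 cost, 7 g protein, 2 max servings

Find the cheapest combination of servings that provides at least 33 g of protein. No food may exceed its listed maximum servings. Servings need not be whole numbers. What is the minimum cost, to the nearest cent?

Cost per g of protein: pasta $0.0571, eggs $0.0857, quinoa $0.1714, carrots $0.4500.
Take 2 servings of pasta: +14.0 g protein for $0.80 (total $0.80, still need 19.0 g).
Take 2.714 servings of eggs: +19.0 g protein for $1.63 (total $2.43, still need 0.0 g).
Greedy by cheapest-per-g is optimal for a single linear constraint, so the minimum cost is $2.43.

$2.43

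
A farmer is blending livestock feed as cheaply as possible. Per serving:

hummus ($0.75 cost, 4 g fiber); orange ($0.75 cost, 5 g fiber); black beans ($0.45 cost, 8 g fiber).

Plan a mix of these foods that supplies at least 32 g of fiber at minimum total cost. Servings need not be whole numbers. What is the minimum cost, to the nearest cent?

$1.80

Cost per g of fiber: black beans $0.0563, orange $0.1500, hummus $0.1875.
With no serving limits, use only black beans: 32 g / 8 g = 4 servings × $0.45 = $1.80.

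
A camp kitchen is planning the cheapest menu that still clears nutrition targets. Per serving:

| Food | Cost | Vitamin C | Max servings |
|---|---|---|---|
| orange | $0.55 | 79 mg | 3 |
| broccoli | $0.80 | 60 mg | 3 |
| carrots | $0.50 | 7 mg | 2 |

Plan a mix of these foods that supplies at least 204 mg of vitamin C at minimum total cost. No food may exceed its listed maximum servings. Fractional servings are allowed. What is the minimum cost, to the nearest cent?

Cost per mg of vitamin C: orange $0.0070, broccoli $0.0133, carrots $0.0714.
Take 2.582 servings of orange: +204.0 mg vitamin C for $1.42 (total $1.42, still need 0.0 mg).
Filling from the cheapest source first is optimal under one linear minimum: $1.42.

$1.42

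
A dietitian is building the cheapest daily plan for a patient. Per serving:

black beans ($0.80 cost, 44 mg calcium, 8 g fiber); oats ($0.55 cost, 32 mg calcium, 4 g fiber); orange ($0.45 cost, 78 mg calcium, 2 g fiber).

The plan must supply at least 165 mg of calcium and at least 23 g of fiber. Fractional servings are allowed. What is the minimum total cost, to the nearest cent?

black beans only: max(165/44, 23/8) = 3.75 servings → $3.00.
oats only: max(165/32, 23/4) = 5.75 servings → $3.16.
orange only: max(165/78, 23/2) = 11.5 servings → $5.17.
black beans + oats with both tight: 0.95 servings and 3.85 servings → $2.88.
black beans + orange with both tight: 2.731 servings and 0.5746 servings → $2.44.
oats + orange: the both-tight solution has a negative serving — not a feasible corner.
Cheapest feasible corner: $2.44.

$2.44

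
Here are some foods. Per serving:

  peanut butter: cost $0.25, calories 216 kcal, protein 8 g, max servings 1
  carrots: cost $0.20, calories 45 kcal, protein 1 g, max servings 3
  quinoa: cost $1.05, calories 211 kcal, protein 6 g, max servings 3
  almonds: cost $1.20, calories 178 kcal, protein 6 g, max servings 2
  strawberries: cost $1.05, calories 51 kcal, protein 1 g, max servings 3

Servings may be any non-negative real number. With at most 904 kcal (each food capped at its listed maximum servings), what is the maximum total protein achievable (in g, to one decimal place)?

Protein per kcal: peanut butter 0.03704, almonds 0.03371, quinoa 0.02844, carrots 0.02222, strawberries 0.01961.
Take 1 serving of peanut butter: uses 216 kcal, +8.0 g protein (running total 8.0 g).
Take 2 servings of almonds: uses 356 kcal, +12.0 g protein (running total 20.0 g).
Take 1.573 servings of quinoa: uses 332 kcal, +9.4 g protein (running total 29.4 g).
Filling greedily by protein-per-kcal is optimal for one linear limit, giving 29.4 g.

29.4 g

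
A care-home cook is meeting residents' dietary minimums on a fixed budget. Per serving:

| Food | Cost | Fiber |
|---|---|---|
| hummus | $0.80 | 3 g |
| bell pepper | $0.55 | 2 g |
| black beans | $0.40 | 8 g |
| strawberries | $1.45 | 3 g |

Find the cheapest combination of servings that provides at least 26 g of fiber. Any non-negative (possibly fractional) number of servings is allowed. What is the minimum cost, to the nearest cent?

Cost per g of fiber: black beans $0.0500, hummus $0.2667, bell pepper $0.2750, strawberries $0.4833.
With no serving limits, use only black beans: 26 g / 8 g = 3.25 servings × $0.40 = $1.30.

$1.30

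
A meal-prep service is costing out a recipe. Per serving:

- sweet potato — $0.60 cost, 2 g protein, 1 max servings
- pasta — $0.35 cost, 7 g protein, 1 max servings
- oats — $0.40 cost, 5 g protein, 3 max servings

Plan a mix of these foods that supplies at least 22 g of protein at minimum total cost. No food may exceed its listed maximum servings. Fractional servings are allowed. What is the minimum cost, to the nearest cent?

$1.55

Cost per g of protein: pasta $0.0500, oats $0.0800, sweet potato $0.3000.
Take 1 serving of pasta: +7.0 g protein for $0.35 (total $0.35, still need 15.0 g).
Take 3 servings of oats: +15.0 g protein for $1.20 (total $1.55, still need 0.0 g).
Greedy by cheapest-per-g is optimal for a single linear constraint, so the minimum cost is $1.55.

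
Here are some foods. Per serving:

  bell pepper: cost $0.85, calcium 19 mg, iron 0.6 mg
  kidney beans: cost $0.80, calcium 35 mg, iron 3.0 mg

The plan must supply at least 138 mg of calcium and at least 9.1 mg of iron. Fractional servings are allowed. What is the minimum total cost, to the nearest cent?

$3.15

An LP optimum is at a vertex; with two nutrient constraints at most two foods are used. Check each candidate.
bell pepper only: max(138/19, 9.1/0.6) = 15.17 servings → $12.89.
kidney beans only: max(138/35, 9.1/3.0) = 3.943 servings → $3.15.
bell pepper + kidney beans with both tight: 2.653 servings and 2.503 servings → $4.26.
So the least-cost plan costs $3.15.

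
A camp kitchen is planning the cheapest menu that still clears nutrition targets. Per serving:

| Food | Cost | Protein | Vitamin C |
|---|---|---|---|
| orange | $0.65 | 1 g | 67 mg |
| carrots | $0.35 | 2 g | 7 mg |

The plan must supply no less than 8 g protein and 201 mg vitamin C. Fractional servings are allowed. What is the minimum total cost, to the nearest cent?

orange only: max(8/1, 201/67) = 8 servings → $5.20.
carrots only: max(8/2, 201/7) = 28.71 servings → $10.05.
orange + carrots with both tight: 2.724 servings and 2.638 servings → $2.69.
The minimum over all feasible corners is $2.69.

$2.69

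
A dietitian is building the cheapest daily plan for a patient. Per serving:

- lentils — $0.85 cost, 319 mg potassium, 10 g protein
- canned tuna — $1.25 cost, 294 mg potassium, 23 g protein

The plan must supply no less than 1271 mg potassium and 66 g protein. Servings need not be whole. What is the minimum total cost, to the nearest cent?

$4.27

A basic optimal solution has at most two foods positive. Try each food alone and each pair with both targets met exactly.
lentils only: max(1271/319, 66/10) = 6.6 servings → $5.61.
canned tuna only: max(1271/294, 66/23) = 4.323 servings → $5.40.
lentils + canned tuna with both tight: 2.235 servings and 1.898 servings → $4.27.
Cheapest feasible corner: $4.27.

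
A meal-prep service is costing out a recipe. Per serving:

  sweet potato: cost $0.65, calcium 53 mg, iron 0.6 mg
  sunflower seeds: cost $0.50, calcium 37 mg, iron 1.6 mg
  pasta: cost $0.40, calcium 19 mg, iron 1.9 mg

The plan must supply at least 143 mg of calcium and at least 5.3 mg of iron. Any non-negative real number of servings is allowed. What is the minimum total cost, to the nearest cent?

At the optimum either one food covers both requirements or two foods hit both targets exactly; no other combination can be cheaper.
sweet potato only: max(143/53, 5.3/0.6) = 8.833 servings → $5.74.
sunflower seeds only: max(143/37, 5.3/1.6) = 3.865 servings → $1.93.
pasta only: max(143/19, 5.3/1.9) = 7.526 servings → $3.01.
sweet potato + sunflower seeds with both tight: 0.5224 servings and 3.117 servings → $1.90.
sweet potato + pasta with both tight: 1.915 servings and 2.185 servings → $2.12.
sunflower seeds + pasta: intersection lies outside the first quadrant.
Cheapest feasible corner: $1.90.

$1.90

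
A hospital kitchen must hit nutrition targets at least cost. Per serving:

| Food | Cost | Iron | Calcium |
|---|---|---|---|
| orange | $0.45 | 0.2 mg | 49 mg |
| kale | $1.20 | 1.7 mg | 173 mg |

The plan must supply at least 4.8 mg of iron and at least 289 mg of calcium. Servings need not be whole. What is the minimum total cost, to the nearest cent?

$3.39

For a min-cost LP with two ≥-constraints, a basic feasible solution has at most two positive variables.
orange only: max(4.8/0.2, 289/49) = 24 servings → $10.80.
kale only: max(4.8/1.7, 289/173) = 2.824 servings → $3.39.
orange + kale: intersection lies outside the first quadrant.
So the least-cost plan costs $3.39.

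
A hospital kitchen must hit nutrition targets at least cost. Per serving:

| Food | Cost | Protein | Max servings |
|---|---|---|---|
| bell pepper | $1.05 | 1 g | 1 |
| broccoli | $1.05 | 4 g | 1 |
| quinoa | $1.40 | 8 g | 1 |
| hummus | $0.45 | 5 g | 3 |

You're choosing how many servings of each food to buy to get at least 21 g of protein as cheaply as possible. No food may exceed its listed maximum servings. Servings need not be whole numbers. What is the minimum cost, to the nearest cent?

Cost per g of protein: hummus $0.0900, quinoa $0.1750, broccoli $0.2625, bell pepper $1.0500.
Take 3 servings of hummus: +15.0 g protein for $1.35 (total $1.35, still need 6.0 g).
Take 0.75 servings of quinoa: +6.0 g protein for $1.05 (total $2.40, still need 0.0 g).
Filling from the cheapest source first is optimal under one linear minimum: $2.40.

$2.40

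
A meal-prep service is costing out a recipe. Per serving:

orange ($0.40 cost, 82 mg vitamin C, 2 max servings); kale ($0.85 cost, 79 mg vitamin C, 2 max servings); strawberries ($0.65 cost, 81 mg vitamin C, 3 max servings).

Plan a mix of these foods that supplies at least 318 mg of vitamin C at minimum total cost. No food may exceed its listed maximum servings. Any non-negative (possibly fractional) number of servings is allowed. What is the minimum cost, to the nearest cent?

$2.04

Cost per mg of vitamin C: orange $0.0049, strawberries $0.0080, kale $0.0108.
Take 2 servings of orange: +164.0 mg vitamin C for $0.80 (total $0.80, still need 154.0 mg).
Take 1.901 servings of strawberries: +154.0 mg vitamin C for $1.24 (total $2.04, still need 0.0 mg).
Filling from the cheapest source first is optimal under one linear minimum: $2.04.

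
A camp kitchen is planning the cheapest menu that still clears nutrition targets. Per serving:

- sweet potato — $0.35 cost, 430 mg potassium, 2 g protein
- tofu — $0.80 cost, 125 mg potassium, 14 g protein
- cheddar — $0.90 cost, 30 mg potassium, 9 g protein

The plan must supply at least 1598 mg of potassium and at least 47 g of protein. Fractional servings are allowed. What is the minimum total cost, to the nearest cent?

Compare the cost at each extreme point of the feasible region.
sweet potato only: max(1598/430, 47/2) = 23.5 servings → $8.22.
tofu only: max(1598/125, 47/14) = 12.78 servings → $10.23.
cheddar only: max(1598/30, 47/9) = 53.27 servings → $47.94.
sweet potato + tofu with both tight: 2.859 servings and 2.949 servings → $3.36.
sweet potato + cheddar with both tight: 3.405 servings and 4.466 servings → $5.21.
tofu + cheddar with both targets exact would need a negative amount; discard.
The minimum over all feasible corners is $3.36.

$3.36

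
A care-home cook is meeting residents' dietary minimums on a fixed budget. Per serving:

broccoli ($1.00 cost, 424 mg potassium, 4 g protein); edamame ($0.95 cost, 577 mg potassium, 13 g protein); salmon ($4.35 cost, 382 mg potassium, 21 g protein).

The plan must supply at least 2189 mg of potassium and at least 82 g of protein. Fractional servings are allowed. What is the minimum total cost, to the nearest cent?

This is a tiny linear program; its minimum lies at a vertex of the feasible set. List the vertices and price them.
broccoli only: max(2189/424, 82/4) = 20.5 servings → $20.50.
edamame only: max(2189/577, 82/13) = 6.308 servings → $5.99.
salmon only: max(2189/382, 82/21) = 5.73 servings → $24.93.
broccoli + edamame: intersection lies outside the first quadrant.
broccoli + salmon with both tight: 1.985 servings and 3.527 servings → $17.33.
edamame + salmon with both tight: 2.048 servings and 2.637 servings → $13.42.
The minimum over all feasible corners is $5.99.

$5.99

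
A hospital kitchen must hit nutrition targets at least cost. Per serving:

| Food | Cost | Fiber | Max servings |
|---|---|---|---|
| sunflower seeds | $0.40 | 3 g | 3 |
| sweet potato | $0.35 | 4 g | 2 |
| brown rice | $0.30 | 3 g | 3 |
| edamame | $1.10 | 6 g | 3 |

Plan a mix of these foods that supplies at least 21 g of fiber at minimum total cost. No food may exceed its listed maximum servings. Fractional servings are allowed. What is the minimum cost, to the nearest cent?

$2.13

Cost per g of fiber: sweet potato $0.0875, brown rice $0.1000, sunflower seeds $0.1333, edamame $0.1833.
Take 2 servings of sweet potato: +8.0 g fiber for $0.70 (total $0.70, still need 13.0 g).
Take 3 servings of brown rice: +9.0 g fiber for $0.90 (total $1.60, still need 4.0 g).
Take 1.333 servings of sunflower seeds: +4.0 g fiber for $0.53 (total $2.13, still need 0.0 g).
Greedy by cheapest-per-g is optimal for a single linear constraint, so the minimum cost is $2.13.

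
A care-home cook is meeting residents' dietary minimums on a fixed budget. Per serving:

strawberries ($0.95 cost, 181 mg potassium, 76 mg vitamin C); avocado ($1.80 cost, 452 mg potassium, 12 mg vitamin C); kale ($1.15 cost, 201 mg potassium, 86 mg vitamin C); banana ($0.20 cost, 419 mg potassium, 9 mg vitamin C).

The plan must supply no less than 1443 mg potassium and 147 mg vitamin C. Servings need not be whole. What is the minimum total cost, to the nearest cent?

This is a tiny linear program; its minimum lies at a vertex of the feasible set. List the vertices and price them.
strawberries only: max(1443/181, 147/76) = 7.972 servings → $7.57.
avocado only: max(1443/452, 147/12) = 12.25 servings → $22.05.
kale only: max(1443/201, 147/86) = 7.179 servings → $8.26.
banana only: max(1443/419, 147/9) = 16.33 servings → $3.27.
strawberries + avocado with both tight: 1.527 servings and 2.581 servings → $6.10.
strawberries + kale: intersection lies outside the first quadrant.
strawberries + banana with both tight: 1.609 servings and 2.749 servings → $2.08.
avocado + kale with both tight: 2.593 servings and 1.347 servings → $6.22.
avocado + banana: intersection lies outside the first quadrant.
kale + banana with both tight: 1.42 servings and 2.763 servings → $2.19.
So the least-cost plan costs $2.08.

$2.08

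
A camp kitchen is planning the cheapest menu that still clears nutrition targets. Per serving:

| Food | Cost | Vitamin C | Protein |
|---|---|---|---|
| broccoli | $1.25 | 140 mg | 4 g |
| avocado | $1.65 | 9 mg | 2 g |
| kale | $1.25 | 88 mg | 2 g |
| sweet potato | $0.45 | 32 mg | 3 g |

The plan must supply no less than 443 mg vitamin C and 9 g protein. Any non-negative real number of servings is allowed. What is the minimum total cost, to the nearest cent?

$3.96

At the optimum either one food covers both requirements or two foods hit both targets exactly; no other combination can be cheaper.
broccoli only: max(443/140, 9/4) = 3.164 servings → $3.96.
avocado only: max(443/9, 9/2) = 49.22 servings → $81.22.
kale only: max(443/88, 9/2) = 5.034 servings → $6.29.
sweet potato only: max(443/32, 9/3) = 13.84 servings → $6.23.
broccoli + avocado: the both-tight solution has a negative serving — not a feasible corner.
broccoli + kale: intersection lies outside the first quadrant.
broccoli + sweet potato: the both-tight solution has a negative serving — not a feasible corner.
avocado + kale: the both-tight solution has a negative serving — not a feasible corner.
avocado + sweet potato: intersection lies outside the first quadrant.
kale + sweet potato with both targets exact would need a negative amount; discard.
So the least-cost plan costs $3.96.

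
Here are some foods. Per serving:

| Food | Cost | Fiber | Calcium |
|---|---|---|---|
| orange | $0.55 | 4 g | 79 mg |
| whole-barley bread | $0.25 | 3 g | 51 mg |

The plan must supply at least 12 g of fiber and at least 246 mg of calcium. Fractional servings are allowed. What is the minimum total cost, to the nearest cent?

Two binding constraints pin down two serving amounts, so the optimal mix uses at most two foods. The candidates are each food alone (scaled to the tighter of fiber/calcium) and each pair with both constraints tight.
orange only: max(12/4, 246/79) = 3.114 servings → $1.71.
whole-barley bread only: max(12/3, 246/51) = 4.824 servings → $1.21.
orange + whole-barley bread: intersection lies outside the first quadrant.
So the least-cost plan costs $1.21.

$1.21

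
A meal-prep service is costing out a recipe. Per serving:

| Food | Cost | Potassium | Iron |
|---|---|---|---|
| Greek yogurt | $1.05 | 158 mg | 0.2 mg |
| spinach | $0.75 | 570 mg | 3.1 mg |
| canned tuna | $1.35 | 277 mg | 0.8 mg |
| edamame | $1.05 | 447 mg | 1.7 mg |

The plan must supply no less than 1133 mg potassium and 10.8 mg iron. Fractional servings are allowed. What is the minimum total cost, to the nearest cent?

$2.61

At the optimum either one food covers both requirements or two foods hit both targets exactly; no other combination can be cheaper.
Greek yogurt only: max(1133/158, 10.8/0.2) = 54 servings → $56.70.
spinach only: max(1133/570, 10.8/3.1) = 3.484 servings → $2.61.
canned tuna only: max(1133/277, 10.8/0.8) = 13.5 servings → $18.23.
edamame only: max(1133/447, 10.8/1.7) = 6.353 servings → $6.67.
Greek yogurt + spinach: intersection lies outside the first quadrant.
Greek yogurt + canned tuna: the both-tight solution has a negative serving — not a feasible corner.
Greek yogurt + edamame: intersection lies outside the first quadrant.
spinach + canned tuna: the both-tight solution has a negative serving — not a feasible corner.
spinach + edamame with both targets exact would need a negative amount; discard.
canned tuna + edamame: the both-tight solution has a negative serving — not a feasible corner.
The minimum over all feasible corners is $2.61.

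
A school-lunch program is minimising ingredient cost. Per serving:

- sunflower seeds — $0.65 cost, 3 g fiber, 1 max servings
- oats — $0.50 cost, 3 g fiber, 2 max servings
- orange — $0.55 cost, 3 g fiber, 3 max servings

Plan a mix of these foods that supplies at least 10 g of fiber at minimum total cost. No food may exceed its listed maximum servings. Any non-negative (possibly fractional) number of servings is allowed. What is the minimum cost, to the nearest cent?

Cost per g of fiber: oats $0.1667, orange $0.1833, sunflower seeds $0.2167.
Take 2 servings of oats: +6.0 g fiber for $1.00 (total $1.00, still need 4.0 g).
Take 1.333 servings of orange: +4.0 g fiber for $0.73 (total $1.73, still need 0.0 g).
Filling from the cheapest source first is optimal under one linear minimum: $1.73.

$1.73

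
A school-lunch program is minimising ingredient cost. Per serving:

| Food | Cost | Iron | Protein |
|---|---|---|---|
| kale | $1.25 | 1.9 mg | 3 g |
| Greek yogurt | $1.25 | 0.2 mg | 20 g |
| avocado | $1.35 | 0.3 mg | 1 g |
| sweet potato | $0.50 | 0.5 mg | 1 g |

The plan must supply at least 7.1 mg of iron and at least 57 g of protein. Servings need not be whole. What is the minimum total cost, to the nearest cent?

$7.27

The cheapest plan sits at a corner of the feasible region — with two constraints it uses at most two foods.
kale only: max(7.1/1.9, 57/3) = 19 servings → $23.75.
Greek yogurt only: max(7.1/0.2, 57/20) = 35.5 servings → $44.38.
avocado only: max(7.1/0.3, 57/1) = 57 servings → $76.95.
sweet potato only: max(7.1/0.5, 57/1) = 57 servings → $28.50.
kale + Greek yogurt with both tight: 3.492 servings and 2.326 servings → $7.27.
kale + avocado: the both-tight solution has a negative serving — not a feasible corner.
kale + sweet potato with both targets exact would need a negative amount; discard.
Greek yogurt + avocado with both tight: 1.724 servings and 22.52 servings → $32.55.
Greek yogurt + sweet potato with both tight: 2.184 servings and 13.33 servings → $9.39.
avocado + sweet potato: the both-tight solution has a negative serving — not a feasible corner.
So the least-cost plan costs $7.27.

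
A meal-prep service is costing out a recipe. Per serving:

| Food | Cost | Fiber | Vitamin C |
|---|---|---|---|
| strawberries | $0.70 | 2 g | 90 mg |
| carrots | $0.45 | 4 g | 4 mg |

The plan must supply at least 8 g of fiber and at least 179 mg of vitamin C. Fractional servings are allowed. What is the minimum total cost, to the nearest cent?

An LP optimum is at a vertex; with two nutrient constraints at most two foods are used. Check each candidate.
strawberries only: max(8/2, 179/90) = 4 servings → $2.80.
carrots only: max(8/4, 179/4) = 44.75 servings → $20.14.
strawberries + carrots with both tight: 1.943 servings and 1.028 servings → $1.82.
The minimum over all feasible corners is $1.82.

$1.82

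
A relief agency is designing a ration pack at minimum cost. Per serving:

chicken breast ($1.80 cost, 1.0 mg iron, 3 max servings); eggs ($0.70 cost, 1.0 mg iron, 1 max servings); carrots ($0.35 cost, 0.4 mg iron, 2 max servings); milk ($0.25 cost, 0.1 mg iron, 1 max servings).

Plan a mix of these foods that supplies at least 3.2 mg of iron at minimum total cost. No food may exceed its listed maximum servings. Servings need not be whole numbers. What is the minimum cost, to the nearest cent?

Cost per mg of iron: eggs $0.7000, carrots $0.8750, chicken breast $1.8000, milk $2.5000.
Take 1 serving of eggs: +1.0 mg iron for $0.70 (total $0.70, still need 2.2 mg).
Take 2 servings of carrots: +0.8 mg iron for $0.70 (total $1.40, still need 1.4 mg).
Take 1.4 servings of chicken breast: +1.4 mg iron for $2.52 (total $3.92, still need 0.0 mg).
Filling from the cheapest source first is optimal under one linear minimum: $3.92.

$3.92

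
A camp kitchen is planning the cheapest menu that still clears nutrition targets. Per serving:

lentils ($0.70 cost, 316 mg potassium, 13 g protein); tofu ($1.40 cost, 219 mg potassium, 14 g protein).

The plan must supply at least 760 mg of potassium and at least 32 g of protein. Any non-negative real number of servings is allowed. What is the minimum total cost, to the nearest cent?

Compare the cost at each extreme point of the feasible region.
lentils only: max(760/316, 32/13) = 2.462 servings → $1.72.
tofu only: max(760/219, 32/14) = 3.47 servings → $4.86.
lentils + tofu with both tight: 2.303 servings and 0.1471 servings → $1.82.
The minimum over all feasible corners is $1.72.

$1.72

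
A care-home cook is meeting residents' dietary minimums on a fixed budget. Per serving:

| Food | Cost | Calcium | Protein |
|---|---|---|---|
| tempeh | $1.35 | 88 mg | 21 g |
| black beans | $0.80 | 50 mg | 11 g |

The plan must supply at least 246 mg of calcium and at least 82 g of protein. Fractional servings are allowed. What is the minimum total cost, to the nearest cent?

Compare the cost at each extreme point of the feasible region.
tempeh only: max(246/88, 82/21) = 3.905 servings → $5.27.
black beans only: max(246/50, 82/11) = 7.455 servings → $5.96.
tempeh + black beans: the both-tight solution has a negative serving — not a feasible corner.
Cheapest feasible corner: $5.27.

$5.27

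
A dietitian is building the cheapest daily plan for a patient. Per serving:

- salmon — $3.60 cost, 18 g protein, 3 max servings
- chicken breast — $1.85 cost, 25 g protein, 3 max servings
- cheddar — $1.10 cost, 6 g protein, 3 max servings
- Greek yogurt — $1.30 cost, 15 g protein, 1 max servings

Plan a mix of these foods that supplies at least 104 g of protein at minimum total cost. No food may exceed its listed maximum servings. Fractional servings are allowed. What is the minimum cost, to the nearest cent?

Cost per g of protein: chicken breast $0.0740, Greek yogurt $0.0867, cheddar $0.1833, salmon $0.2000.
Take 3 servings of chicken breast: +75.0 g protein for $5.55 (total $5.55, still need 29.0 g).
Take 1 serving of Greek yogurt: +15.0 g protein for $1.30 (total $6.85, still need 14.0 g).
Take 2.333 servings of cheddar: +14.0 g protein for $2.57 (total $9.42, still need 0.0 g).
Greedy by cheapest-per-g is optimal for a single linear constraint, so the minimum cost is $9.42.

$9.42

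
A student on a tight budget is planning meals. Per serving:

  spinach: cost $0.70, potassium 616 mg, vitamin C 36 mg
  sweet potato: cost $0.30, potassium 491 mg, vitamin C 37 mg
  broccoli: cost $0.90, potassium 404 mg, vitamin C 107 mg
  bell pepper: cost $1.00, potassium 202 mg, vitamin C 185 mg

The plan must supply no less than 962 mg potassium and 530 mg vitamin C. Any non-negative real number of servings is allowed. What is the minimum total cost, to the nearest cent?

$2.95

A basic optimal solution has at most two foods positive. Try each food alone and each pair with both targets met exactly.
spinach only: max(962/616, 530/36) = 14.72 servings → $10.31.
sweet potato only: max(962/491, 530/37) = 14.32 servings → $4.30.
broccoli only: max(962/404, 530/107) = 4.953 servings → $4.46.
bell pepper only: max(962/202, 530/185) = 4.762 servings → $4.76.
spinach + sweet potato: intersection lies outside the first quadrant.
spinach + broccoli: the both-tight solution has a negative serving — not a feasible corner.
spinach + bell pepper with both tight: 0.6646 servings and 2.736 servings → $3.20.
sweet potato + broccoli: intersection lies outside the first quadrant.
sweet potato + bell pepper with both tight: 0.8506 servings and 2.695 servings → $2.95.
broccoli + bell pepper with both tight: 1.335 servings and 2.093 servings → $3.29.
So the least-cost plan costs $2.95.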